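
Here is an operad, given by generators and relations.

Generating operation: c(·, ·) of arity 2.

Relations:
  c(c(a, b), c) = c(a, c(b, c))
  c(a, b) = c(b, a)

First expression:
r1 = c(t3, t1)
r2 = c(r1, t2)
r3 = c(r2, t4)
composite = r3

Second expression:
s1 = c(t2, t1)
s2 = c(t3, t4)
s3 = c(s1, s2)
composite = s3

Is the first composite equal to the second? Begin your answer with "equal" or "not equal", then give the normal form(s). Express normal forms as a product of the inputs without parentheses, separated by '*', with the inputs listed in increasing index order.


equal — both sides give t1 * t2 * t3 * t4

The first expression reduces to t1 * t2 * t3 * t4
The second expression reduces to t1 * t2 * t3 * t4
Identical normal forms: equal.


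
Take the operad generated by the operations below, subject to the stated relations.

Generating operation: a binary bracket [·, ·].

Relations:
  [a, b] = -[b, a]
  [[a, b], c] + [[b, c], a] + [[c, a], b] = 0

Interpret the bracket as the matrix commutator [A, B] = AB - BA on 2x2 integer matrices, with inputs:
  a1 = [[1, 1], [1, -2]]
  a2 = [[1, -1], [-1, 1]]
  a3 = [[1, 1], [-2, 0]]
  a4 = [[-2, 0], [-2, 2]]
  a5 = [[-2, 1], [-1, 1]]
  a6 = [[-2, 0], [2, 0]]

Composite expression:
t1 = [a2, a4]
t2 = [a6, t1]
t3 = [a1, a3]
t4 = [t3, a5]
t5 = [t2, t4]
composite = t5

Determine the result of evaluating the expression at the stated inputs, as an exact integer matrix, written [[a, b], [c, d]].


[[-216, 144], [144, 216]]


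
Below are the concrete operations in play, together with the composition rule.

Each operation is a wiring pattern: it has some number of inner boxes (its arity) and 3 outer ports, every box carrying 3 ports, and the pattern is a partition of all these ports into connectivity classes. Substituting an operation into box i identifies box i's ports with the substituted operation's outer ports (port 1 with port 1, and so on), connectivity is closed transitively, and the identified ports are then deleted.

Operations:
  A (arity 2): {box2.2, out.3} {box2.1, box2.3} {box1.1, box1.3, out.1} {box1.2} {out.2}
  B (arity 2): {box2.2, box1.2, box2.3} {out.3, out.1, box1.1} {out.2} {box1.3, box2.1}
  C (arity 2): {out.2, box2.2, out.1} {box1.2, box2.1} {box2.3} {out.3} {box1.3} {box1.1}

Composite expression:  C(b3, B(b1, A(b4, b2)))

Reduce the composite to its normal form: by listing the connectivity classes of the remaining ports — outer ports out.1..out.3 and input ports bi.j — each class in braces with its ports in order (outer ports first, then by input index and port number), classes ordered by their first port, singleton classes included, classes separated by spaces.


{out.1, out.2} {out.3} {b1.1, b3.2} {b1.2, b2.2} {b1.3, b4.1, b4.3} {b2.1, b2.3} {b3.1} {b3.3} {b4.2}

Substituting into C glues patterns; closure does the rest.
through A, on inputs (b4, b2): {out.1, b4.1, b4.3} {out.2} {out.3, b2.2} {b2.1, b2.3} {b4.2} (out.j = stage outer ports)
through B, on inputs (b1, b4, b2): {out.1, out.3, b1.1} {out.2} {b1.2, b2.2} {b1.3, b4.1, b4.3} {b2.1, b2.3} {b4.2} (out.j = stage outer ports)
through C, on inputs (b3, b1, b4, b2): {out.1, out.2} {out.3} {b1.1, b3.2} {b1.2, b2.2} {b1.3, b4.1, b4.3} {b2.1, b2.3} {b3.1} {b3.3} {b4.2} (out.j = stage outer ports)


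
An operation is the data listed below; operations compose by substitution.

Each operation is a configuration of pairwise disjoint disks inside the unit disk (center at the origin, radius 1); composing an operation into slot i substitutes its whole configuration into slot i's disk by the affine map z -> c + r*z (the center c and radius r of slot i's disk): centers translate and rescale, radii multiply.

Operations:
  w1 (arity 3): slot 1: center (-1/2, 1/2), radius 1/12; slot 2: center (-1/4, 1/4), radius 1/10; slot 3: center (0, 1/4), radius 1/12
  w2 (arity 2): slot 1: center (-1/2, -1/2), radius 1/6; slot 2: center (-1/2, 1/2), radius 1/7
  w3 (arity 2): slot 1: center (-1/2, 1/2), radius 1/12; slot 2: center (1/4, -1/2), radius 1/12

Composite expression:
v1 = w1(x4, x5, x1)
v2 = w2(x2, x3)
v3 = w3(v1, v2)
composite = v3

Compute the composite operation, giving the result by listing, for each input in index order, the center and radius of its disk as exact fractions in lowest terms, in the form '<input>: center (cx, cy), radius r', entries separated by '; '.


Follow each x-input down from w3: c' goes to c + r*c', radius to r*r'.
input x4: applying the 2 nested substitutions gives center (-13/24, 13/24), radius 1/144
input x5: applying the 2 nested substitutions gives center (-25/48, 25/48), radius 1/120
input x1: applying the 2 nested substitutions gives center (-1/2, 25/48), radius 1/144
input x2: applying the 2 nested substitutions gives center (5/24, -13/24), radius 1/72
input x3: applying the 2 nested substitutions gives center (5/24, -11/24), radius 1/84

x1: center (-1/2, 25/48), radius 1/144; x2: center (5/24, -13/24), radius 1/72; x3: center (5/24, -11/24), radius 1/84; x4: center (-13/24, 13/24), radius 1/144; x5: center (-25/48, 25/48), radius 1/120


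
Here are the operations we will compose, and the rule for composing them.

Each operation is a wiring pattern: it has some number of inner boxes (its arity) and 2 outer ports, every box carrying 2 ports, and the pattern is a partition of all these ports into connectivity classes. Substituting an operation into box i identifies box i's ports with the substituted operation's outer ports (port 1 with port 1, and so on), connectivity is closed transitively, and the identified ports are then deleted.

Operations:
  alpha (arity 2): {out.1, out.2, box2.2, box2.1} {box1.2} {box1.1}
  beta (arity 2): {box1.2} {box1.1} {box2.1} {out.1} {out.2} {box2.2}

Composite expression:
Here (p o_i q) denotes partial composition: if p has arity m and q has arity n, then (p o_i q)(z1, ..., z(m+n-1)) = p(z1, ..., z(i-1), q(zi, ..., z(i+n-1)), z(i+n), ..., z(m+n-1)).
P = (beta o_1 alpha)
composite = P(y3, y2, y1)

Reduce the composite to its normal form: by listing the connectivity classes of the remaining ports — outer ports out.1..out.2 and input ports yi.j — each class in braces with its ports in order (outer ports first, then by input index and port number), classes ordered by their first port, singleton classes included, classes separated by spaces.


{out.1} {out.2} {y1.1} {y1.2} {y2.1, y2.2} {y3.1} {y3.2}

Substituting into beta glues patterns; closure does the rest.
stage alpha: inputs (y3, y2), connectivity {out.1, out.2, y2.1, y2.2} {y3.1} {y3.2}, out.j its boundary
stage beta: inputs (y3, y2, y1), connectivity {out.1} {out.2} {y1.1} {y1.2} {y2.1, y2.2} {y3.1} {y3.2}, out.j its boundary


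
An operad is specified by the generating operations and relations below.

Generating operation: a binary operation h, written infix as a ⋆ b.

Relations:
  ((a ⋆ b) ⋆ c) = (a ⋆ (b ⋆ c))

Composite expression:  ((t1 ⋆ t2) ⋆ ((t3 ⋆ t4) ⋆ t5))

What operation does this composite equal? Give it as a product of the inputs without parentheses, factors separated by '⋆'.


All parenthesizations of h agree; list the t-inputs left to right.
(t1 ⋆ t2) unparenthesizes to t1 ⋆ t2
(t3 ⋆ t4) unparenthesizes to t3 ⋆ t4
((t3 ⋆ t4) ⋆ t5) unparenthesizes to t3 ⋆ t4 ⋆ t5
((t1 ⋆ t2) ⋆ ((t3 ⋆ t4) ⋆ t5)) unparenthesizes to t1 ⋆ t2 ⋆ t3 ⋆ t4 ⋆ t5

t1 ⋆ t2 ⋆ t3 ⋆ t4 ⋆ t5


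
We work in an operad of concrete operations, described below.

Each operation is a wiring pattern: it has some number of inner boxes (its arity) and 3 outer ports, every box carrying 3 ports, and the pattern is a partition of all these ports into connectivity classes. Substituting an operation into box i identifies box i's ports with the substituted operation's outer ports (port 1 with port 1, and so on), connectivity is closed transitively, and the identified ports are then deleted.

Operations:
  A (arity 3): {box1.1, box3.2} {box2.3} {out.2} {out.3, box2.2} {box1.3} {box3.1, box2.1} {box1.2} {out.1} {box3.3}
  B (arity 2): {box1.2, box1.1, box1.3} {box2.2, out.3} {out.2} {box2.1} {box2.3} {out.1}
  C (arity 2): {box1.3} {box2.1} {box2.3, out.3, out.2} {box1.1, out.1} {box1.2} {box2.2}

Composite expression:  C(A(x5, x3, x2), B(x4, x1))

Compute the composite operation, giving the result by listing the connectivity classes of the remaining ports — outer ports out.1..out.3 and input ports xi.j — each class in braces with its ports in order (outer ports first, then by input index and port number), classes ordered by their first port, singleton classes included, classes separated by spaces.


{out.1} {out.2, out.3, x1.2} {x1.1} {x1.3} {x2.1, x3.1} {x2.2, x5.1} {x2.3} {x3.2} {x3.3} {x4.1, x4.2, x4.3} {x5.2} {x5.3}

Treat the ports identified at C as solder joints: merge, then drop.
stage A: inputs (x5, x3, x2), connectivity {out.1} {out.2} {out.3, x3.2} {x2.1, x3.1} {x2.2, x5.1} {x2.3} {x3.3} {x5.2} {x5.3}, out.j its boundary
stage B: inputs (x4, x1), connectivity {out.1} {out.2} {out.3, x1.2} {x1.1} {x1.3} {x4.1, x4.2, x4.3}, out.j its boundary
stage C: inputs (x5, x3, x2, x4, x1), connectivity {out.1} {out.2, out.3, x1.2} {x1.1} {x1.3} {x2.1, x3.1} {x2.2, x5.1} {x2.3} {x3.2} {x3.3} {x4.1, x4.2, x4.3} {x5.2} {x5.3}, out.j its boundary


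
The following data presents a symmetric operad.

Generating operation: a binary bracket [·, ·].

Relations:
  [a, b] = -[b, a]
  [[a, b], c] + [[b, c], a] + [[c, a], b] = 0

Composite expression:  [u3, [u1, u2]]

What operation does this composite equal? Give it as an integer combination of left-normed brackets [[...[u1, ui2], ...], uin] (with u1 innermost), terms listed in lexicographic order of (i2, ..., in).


-[[u1, u2], u3]


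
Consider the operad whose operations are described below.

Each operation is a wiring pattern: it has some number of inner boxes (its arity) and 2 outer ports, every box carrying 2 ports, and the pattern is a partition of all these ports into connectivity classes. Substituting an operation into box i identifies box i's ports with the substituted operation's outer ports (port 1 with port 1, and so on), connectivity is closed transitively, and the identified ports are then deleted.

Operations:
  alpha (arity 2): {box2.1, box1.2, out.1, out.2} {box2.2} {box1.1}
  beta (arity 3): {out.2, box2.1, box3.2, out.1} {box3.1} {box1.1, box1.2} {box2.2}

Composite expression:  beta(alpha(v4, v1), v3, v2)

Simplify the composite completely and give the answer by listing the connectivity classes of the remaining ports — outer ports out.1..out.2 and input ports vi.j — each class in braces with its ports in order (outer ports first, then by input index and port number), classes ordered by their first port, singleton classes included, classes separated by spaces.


Substituting into beta glues patterns; closure does the rest.
through alpha, on inputs (v4, v1): {out.1, out.2, v1.1, v4.2} {v1.2} {v4.1} (out.j = stage outer ports)
through beta, on inputs (v4, v1, v3, v2): {out.1, out.2, v2.2, v3.1} {v1.1, v4.2} {v1.2} {v2.1} {v3.2} {v4.1} (out.j = stage outer ports)

{out.1, out.2, v2.2, v3.1} {v1.1, v4.2} {v1.2} {v2.1} {v3.2} {v4.1}


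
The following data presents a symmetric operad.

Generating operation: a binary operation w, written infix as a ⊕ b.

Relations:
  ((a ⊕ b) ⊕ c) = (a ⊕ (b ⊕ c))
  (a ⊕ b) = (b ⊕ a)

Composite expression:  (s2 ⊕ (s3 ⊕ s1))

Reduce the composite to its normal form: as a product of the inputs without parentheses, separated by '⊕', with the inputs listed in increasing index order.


Reordering under w is free, so list the s-inputs canonically.
(s3 ⊕ s1) flattens to s3 ⊕ s1
(s2 ⊕ (s3 ⊕ s1)) flattens to s2 ⊕ s3 ⊕ s1
rearranged into index order: s1 ⊕ s2 ⊕ s3

s1 ⊕ s2 ⊕ s3


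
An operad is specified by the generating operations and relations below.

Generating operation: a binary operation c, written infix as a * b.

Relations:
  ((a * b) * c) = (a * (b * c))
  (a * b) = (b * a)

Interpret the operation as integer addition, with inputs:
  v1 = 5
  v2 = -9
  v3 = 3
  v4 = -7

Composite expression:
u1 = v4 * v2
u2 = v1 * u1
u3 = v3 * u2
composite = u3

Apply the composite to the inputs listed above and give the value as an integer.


(v4 * v2) = -16
(v1 * (v4 * v2)) = -11
(v3 * (v1 * (v4 * v2))) = -8

-8


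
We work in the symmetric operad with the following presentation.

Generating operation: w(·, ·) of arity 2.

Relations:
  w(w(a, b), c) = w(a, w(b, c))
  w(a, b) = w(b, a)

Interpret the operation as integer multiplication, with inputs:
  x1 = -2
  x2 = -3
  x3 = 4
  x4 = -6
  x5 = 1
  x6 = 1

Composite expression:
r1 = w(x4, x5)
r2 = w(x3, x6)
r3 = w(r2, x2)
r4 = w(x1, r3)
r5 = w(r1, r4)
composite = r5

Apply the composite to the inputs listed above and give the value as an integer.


w(x4, x5) = -6
w(x3, x6) = 4
w(w(x3, x6), x2) = -12
w(x1, w(w(x3, x6), x2)) = 24
w(w(x4, x5), w(x1, w(w(x3, x6), x2))) = -144

-144


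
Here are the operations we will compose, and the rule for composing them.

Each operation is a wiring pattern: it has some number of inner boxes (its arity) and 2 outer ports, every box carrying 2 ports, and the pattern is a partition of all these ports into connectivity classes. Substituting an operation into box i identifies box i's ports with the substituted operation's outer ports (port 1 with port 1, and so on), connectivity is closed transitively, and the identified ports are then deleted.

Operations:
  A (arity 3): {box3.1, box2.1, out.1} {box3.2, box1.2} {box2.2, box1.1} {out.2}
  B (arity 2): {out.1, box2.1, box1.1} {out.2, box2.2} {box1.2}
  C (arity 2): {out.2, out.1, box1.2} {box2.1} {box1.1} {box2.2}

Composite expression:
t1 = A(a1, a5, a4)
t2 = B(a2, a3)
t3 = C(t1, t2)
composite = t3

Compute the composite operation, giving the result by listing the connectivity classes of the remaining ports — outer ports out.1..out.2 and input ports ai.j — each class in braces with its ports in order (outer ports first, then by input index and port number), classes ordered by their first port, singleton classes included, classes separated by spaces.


{out.1, out.2} {a1.1, a5.2} {a1.2, a4.2} {a2.1, a3.1} {a2.2} {a3.2} {a4.1, a5.1}

Substituting into C glues patterns; closure does the rest.
stage A: inputs (a1, a5, a4), connectivity {out.1, a4.1, a5.1} {out.2} {a1.1, a5.2} {a1.2, a4.2}, out.j its boundary
stage B: inputs (a2, a3), connectivity {out.1, a2.1, a3.1} {out.2, a3.2} {a2.2}, out.j its boundary
stage C: inputs (a1, a5, a4, a2, a3), connectivity {out.1, out.2} {a1.1, a5.2} {a1.2, a4.2} {a2.1, a3.1} {a2.2} {a3.2} {a4.1, a5.1}, out.j its boundary


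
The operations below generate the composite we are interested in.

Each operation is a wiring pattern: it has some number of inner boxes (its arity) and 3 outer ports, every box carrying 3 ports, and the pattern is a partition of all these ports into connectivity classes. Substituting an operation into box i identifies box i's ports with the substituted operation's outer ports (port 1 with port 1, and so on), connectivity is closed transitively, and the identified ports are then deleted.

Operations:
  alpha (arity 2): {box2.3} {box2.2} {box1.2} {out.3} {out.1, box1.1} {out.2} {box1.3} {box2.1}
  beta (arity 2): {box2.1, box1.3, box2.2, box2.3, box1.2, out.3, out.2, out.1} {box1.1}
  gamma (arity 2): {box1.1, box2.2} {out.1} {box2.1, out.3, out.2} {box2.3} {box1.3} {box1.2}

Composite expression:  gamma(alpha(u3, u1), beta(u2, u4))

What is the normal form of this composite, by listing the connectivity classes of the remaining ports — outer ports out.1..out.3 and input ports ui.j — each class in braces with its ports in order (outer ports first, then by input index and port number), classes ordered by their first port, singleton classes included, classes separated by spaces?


{out.1} {out.2, out.3, u2.2, u2.3, u3.1, u4.1, u4.2, u4.3} {u1.1} {u1.2} {u1.3} {u2.1} {u3.2} {u3.3}

Treat the ports identified at gamma as solder joints: merge, then drop.
the subtree at alpha composes to {out.1, u3.1} {out.2} {out.3} {u1.1} {u1.2} {u1.3} {u3.2} {u3.3} on (u3, u1); out.j = own outer ports
the subtree at beta composes to {out.1, out.2, out.3, u2.2, u2.3, u4.1, u4.2, u4.3} {u2.1} on (u2, u4); out.j = own outer ports
the subtree at gamma composes to {out.1} {out.2, out.3, u2.2, u2.3, u3.1, u4.1, u4.2, u4.3} {u1.1} {u1.2} {u1.3} {u2.1} {u3.2} {u3.3} on (u3, u1, u2, u4); out.j = own outer ports


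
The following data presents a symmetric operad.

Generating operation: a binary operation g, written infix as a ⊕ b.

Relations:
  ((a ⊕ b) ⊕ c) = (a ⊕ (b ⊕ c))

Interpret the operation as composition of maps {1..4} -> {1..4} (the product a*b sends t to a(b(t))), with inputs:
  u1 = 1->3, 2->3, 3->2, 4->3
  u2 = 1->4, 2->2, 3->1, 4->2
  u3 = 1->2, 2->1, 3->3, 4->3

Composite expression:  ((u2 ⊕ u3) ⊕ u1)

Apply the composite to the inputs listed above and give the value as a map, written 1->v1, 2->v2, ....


1->1, 2->1, 3->4, 4->1

(u2 ⊕ u3) = 1->2, 2->4, 3->1, 4->1
((u2 ⊕ u3) ⊕ u1) = 1->1, 2->1, 3->4, 4->1


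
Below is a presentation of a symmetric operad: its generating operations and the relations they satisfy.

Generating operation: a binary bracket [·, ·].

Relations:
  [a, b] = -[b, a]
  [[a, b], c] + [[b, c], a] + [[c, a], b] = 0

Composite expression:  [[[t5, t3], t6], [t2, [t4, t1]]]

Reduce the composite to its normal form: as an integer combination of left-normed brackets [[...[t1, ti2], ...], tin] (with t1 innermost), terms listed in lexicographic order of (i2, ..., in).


[[[[[t1, t4], t2], t3], t5], t6] - [[[[[t1, t4], t2], t5], t3], t6] - [[[[[t1, t4], t2], t6], t3], t5] + [[[[[t1, t4], t2], t6], t5], t3]

Left-normed coefficients sit on the t1-initial expansion words.
Composite bracket: [[[t5, t3], t6], [t2, [t4, t1]]]
Each bracket splits as ab - ba, giving 32 signed words (2^5 = 32).
Only words starting with t1 matter:
  word t1t4t2t3t5t6 has sign +1, contributing +[[[[[t1, t4], t2], t3], t5], t6]
  word t1t4t2t5t3t6 has sign -1, contributing -[[[[[t1, t4], t2], t5], t3], t6]
  word t1t4t2t6t3t5 has sign -1, contributing -[[[[[t1, t4], t2], t6], t3], t5]
  word t1t4t2t6t5t3 has sign +1, contributing +[[[[[t1, t4], t2], t6], t5], t3]


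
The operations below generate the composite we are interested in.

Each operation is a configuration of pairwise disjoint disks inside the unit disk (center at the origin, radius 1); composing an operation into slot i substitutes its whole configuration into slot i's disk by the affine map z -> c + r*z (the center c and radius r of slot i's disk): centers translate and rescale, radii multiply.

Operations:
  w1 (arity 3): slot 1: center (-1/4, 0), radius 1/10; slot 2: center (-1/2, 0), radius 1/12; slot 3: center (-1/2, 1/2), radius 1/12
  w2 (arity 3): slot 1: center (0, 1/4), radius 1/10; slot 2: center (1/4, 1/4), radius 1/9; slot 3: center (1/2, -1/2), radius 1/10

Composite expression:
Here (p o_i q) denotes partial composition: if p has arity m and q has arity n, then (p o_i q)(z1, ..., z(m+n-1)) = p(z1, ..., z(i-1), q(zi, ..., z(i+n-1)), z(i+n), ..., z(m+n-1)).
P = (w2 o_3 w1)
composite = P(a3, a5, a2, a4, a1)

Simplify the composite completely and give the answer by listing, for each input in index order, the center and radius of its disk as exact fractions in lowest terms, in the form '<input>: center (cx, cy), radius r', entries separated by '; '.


Only the slot chain above each a matters under w2; compose those maps.
a3 passes through 1 substitution, ending at center (0, 1/4), radius 1/10
a5 passes through 1 substitution, ending at center (1/4, 1/4), radius 1/9
a2 passes through 2 substitutions, ending at center (19/40, -1/2), radius 1/100
a4 passes through 2 substitutions, ending at center (9/20, -1/2), radius 1/120
a1 passes through 2 substitutions, ending at center (9/20, -9/20), radius 1/120

a1: center (9/20, -9/20), radius 1/120; a2: center (19/40, -1/2), radius 1/100; a3: center (0, 1/4), radius 1/10; a4: center (9/20, -1/2), radius 1/120; a5: center (1/4, 1/4), radius 1/9


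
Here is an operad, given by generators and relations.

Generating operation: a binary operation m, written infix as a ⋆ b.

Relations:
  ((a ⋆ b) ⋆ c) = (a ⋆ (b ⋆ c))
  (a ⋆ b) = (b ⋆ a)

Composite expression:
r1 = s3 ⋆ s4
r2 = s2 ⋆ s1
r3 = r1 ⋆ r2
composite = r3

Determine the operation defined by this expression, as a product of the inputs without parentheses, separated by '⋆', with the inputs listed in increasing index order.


s1 ⋆ s2 ⋆ s3 ⋆ s4

Both nesting and order wash out for m; what remains is which s's occur.
(s3 ⋆ s4) collapses to s3 ⋆ s4
(s2 ⋆ s1) collapses to s2 ⋆ s1
((s3 ⋆ s4) ⋆ (s2 ⋆ s1)) collapses to s3 ⋆ s4 ⋆ s2 ⋆ s1
rearranged into index order: s1 ⋆ s2 ⋆ s3 ⋆ s4


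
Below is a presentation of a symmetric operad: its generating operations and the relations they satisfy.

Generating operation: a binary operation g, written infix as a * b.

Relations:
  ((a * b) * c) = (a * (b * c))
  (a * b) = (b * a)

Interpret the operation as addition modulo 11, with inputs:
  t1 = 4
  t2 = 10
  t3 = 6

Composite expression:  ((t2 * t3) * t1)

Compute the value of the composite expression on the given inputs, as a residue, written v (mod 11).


9 (mod 11)

(t2 * t3) = 5
((t2 * t3) * t1) = 9


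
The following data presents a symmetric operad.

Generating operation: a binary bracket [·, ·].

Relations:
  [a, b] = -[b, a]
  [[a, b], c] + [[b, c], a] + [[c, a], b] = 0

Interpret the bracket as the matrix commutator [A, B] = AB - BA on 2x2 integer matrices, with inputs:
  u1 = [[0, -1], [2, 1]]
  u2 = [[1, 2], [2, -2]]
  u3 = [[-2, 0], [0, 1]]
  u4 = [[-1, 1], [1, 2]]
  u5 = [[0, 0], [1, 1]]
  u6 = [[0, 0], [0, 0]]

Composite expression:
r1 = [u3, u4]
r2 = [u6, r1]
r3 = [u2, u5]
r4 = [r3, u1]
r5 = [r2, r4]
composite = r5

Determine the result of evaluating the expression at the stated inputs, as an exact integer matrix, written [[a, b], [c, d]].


[u3, u4] = [[0, -3], [3, 0]]
[u6, [u3, u4]] = [[0, 0], [0, 0]]
[u2, u5] = [[2, 2], [-5, -2]]
[[u2, u5], u1] = [[-1, -2], [-3, 1]]
[[u6, [u3, u4]], [[u2, u5], u1]] = [[0, 0], [0, 0]]

[[0, 0], [0, 0]]


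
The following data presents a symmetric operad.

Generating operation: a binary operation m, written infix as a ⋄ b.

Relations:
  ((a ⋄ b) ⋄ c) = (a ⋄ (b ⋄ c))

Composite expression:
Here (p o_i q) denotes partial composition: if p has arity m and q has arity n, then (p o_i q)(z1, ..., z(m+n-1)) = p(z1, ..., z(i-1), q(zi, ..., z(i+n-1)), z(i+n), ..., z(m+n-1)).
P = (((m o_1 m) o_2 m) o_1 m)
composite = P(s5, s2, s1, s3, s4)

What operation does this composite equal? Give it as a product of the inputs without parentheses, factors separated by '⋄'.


s5 ⋄ s2 ⋄ s1 ⋄ s3 ⋄ s4

Every regrouping of m is equal, so read the s-inputs in written order.
(s5 ⋄ s2) linearizes to s5 ⋄ s2
(s1 ⋄ s3) linearizes to s1 ⋄ s3
((s5 ⋄ s2) ⋄ (s1 ⋄ s3)) linearizes to s5 ⋄ s2 ⋄ s1 ⋄ s3
(((s5 ⋄ s2) ⋄ (s1 ⋄ s3)) ⋄ s4) linearizes to s5 ⋄ s2 ⋄ s1 ⋄ s3 ⋄ s4


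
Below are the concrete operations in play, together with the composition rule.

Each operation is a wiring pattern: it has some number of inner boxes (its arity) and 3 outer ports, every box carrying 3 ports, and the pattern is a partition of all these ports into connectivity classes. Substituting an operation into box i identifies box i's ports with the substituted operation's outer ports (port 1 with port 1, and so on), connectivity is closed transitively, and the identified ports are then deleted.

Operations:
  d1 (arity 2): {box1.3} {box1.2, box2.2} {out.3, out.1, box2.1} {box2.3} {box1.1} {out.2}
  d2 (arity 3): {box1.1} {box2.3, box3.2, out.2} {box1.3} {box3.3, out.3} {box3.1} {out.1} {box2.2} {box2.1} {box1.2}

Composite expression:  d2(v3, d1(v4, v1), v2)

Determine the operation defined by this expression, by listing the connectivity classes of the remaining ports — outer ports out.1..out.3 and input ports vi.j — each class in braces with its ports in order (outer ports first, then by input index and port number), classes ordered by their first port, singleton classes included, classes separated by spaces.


Treat the ports identified at d2 as solder joints: merge, then drop.
after d1, the pattern on (v4, v1) reads {out.1, out.3, v1.1} {out.2} {v1.2, v4.2} {v1.3} {v4.1} {v4.3} (out.j = its outer ports)
after d2, the pattern on (v3, v4, v1, v2) reads {out.1} {out.2, v1.1, v2.2} {out.3, v2.3} {v1.2, v4.2} {v1.3} {v2.1} {v3.1} {v3.2} {v3.3} {v4.1} {v4.3} (out.j = its outer ports)

{out.1} {out.2, v1.1, v2.2} {out.3, v2.3} {v1.2, v4.2} {v1.3} {v2.1} {v3.1} {v3.2} {v3.3} {v4.1} {v4.3}


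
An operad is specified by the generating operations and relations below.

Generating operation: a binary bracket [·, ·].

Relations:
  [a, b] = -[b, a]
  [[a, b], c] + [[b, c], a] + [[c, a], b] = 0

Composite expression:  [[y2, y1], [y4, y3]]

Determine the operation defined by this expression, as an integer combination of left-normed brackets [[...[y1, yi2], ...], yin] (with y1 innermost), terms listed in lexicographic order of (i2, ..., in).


[[[y1, y2], y3], y4] - [[[y1, y2], y4], y3]

Skip Jacobi rewriting: expand, keep y1-initial words, read off terms.
Composite bracket: [[y2, y1], [y4, y3]]
Under [a, b] = ab - ba we get 8 signed associative words (2^3 = 8).
The y1-initial words carry the normal form:
  sign of y1y2y3y4 is +1, so it contributes +[[[y1, y2], y3], y4]
  sign of y1y2y4y3 is -1, so it contributes -[[[y1, y2], y4], y3]


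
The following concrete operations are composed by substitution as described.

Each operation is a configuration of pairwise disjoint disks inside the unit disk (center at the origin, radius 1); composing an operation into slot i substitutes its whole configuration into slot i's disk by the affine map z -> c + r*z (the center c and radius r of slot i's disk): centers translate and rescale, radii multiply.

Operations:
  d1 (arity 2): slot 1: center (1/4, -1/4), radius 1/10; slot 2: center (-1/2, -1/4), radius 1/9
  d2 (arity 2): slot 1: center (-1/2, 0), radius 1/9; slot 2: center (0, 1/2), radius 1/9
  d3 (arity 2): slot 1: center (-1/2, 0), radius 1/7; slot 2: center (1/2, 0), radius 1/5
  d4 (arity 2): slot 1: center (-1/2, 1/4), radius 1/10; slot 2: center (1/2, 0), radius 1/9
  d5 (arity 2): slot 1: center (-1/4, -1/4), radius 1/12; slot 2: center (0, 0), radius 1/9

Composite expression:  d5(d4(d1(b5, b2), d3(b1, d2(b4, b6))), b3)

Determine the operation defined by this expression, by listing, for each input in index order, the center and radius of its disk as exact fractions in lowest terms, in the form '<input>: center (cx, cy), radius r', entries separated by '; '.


Only the slot chain above each b matters under d5; compose those maps.
for b5, the 3-step affine chain lands on center (-139/480, -37/160), radius 1/1200
for b2, the 3-step affine chain lands on center (-71/240, -37/160), radius 1/1080
for b1, the 3-step affine chain lands on center (-23/108, -1/4), radius 1/756
for b4, the 4-step affine chain lands on center (-221/1080, -1/4), radius 1/4860
for b6, the 4-step affine chain lands on center (-11/54, -269/1080), radius 1/4860
for b3, the 1-step affine chain lands on center (0, 0), radius 1/9

b1: center (-23/108, -1/4), radius 1/756; b2: center (-71/240, -37/160), radius 1/1080; b3: center (0, 0), radius 1/9; b4: center (-221/1080, -1/4), radius 1/4860; b5: center (-139/480, -37/160), radius 1/1200; b6: center (-11/54, -269/1080), radius 1/4860


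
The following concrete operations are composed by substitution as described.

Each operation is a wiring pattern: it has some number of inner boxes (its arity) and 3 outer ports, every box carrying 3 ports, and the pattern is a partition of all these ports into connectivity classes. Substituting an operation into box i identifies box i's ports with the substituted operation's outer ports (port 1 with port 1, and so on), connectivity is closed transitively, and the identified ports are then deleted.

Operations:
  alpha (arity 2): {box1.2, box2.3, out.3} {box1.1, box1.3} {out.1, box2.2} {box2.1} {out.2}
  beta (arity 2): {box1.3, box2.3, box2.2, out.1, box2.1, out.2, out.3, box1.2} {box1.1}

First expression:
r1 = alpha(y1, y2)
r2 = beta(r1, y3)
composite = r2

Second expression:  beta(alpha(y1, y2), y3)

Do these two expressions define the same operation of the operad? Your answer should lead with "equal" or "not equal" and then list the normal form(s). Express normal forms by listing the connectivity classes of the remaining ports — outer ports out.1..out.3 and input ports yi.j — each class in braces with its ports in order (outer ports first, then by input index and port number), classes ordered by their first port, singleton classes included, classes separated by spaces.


The first expression, normalized: {out.1, out.2, out.3, y1.2, y2.3, y3.1, y3.2, y3.3} {y1.1, y1.3} {y2.1} {y2.2}
The second expression, normalized: {out.1, out.2, out.3, y1.2, y2.3, y3.1, y3.2, y3.3} {y1.1, y1.3} {y2.1} {y2.2}
The forms coincide; equal.

equal: each reduces to {out.1, out.2, out.3, y1.2, y2.3, y3.1, y3.2, y3.3} {y1.1, y1.3} {y2.1} {y2.2}


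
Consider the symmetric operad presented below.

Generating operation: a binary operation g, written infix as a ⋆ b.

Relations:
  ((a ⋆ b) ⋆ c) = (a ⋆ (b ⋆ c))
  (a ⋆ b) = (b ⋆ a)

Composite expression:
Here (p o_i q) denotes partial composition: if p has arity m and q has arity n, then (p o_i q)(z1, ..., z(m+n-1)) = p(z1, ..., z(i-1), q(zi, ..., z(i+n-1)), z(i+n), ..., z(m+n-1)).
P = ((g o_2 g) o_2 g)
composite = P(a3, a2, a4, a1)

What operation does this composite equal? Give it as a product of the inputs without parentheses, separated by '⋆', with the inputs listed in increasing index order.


a1 ⋆ a2 ⋆ a3 ⋆ a4

With g associative and commutative, the a-input set is all that matters.
(a2 ⋆ a4) collapses to a2 ⋆ a4
((a2 ⋆ a4) ⋆ a1) collapses to a2 ⋆ a4 ⋆ a1
(a3 ⋆ ((a2 ⋆ a4) ⋆ a1)) collapses to a3 ⋆ a2 ⋆ a4 ⋆ a1
reordering the factors by index: a1 ⋆ a2 ⋆ a3 ⋆ a4


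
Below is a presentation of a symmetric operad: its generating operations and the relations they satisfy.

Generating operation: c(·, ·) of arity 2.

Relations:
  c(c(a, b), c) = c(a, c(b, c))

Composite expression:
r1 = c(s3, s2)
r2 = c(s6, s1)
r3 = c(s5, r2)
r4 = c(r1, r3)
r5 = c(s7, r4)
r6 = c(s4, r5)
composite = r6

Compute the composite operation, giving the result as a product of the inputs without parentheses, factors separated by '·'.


Key point: c is associative — brackets drop, the s-order remains.
c(s3, s2) linearizes to s3 · s2
c(s6, s1) linearizes to s6 · s1
c(s5, c(s6, s1)) linearizes to s5 · s6 · s1
c(c(s3, s2), c(s5, c(s6, s1))) linearizes to s3 · s2 · s5 · s6 · s1
c(s7, c(c(s3, s2), c(s5, c(s6, s1)))) linearizes to s7 · s3 · s2 · s5 · s6 · s1
c(s4, c(s7, c(c(s3, s2), c(s5, c(s6, s1))))) linearizes to s4 · s7 · s3 · s2 · s5 · s6 · s1

s4 · s7 · s3 · s2 · s5 · s6 · s1


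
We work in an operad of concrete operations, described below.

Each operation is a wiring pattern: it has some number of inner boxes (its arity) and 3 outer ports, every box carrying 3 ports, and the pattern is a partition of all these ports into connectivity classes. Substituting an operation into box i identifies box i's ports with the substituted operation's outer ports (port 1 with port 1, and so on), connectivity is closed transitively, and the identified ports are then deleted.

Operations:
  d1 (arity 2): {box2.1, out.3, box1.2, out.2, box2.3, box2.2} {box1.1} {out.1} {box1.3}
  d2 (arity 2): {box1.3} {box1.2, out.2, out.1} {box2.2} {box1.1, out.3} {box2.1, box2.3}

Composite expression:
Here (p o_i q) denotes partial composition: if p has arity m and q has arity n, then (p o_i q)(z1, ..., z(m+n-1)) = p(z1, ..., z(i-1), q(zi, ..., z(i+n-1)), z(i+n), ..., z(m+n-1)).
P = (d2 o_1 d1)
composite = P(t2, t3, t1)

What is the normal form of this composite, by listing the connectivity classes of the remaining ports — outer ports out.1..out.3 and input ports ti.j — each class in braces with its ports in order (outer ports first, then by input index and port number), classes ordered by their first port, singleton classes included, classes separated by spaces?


{out.1, out.2, t2.2, t3.1, t3.2, t3.3} {out.3} {t1.1, t1.3} {t1.2} {t2.1} {t2.3}


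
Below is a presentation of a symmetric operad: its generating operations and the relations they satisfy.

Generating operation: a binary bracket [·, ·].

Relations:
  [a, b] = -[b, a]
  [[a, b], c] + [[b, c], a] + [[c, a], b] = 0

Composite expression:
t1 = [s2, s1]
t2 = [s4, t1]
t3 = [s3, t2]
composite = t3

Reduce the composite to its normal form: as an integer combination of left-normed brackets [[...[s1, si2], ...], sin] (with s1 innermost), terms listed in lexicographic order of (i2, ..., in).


-[[[s1, s2], s4], s3]

Left-normed coefficients sit on the s1-initial expansion words.
Composite bracket: [s3, [s4, [s2, s1]]]
Under [a, b] = ab - ba we get 8 signed associative words (2^3 = 8).
Collect the words opening with s1:
  s1s2s4s3 appears with sign -1, giving the term -[[[s1, s2], s4], s3]


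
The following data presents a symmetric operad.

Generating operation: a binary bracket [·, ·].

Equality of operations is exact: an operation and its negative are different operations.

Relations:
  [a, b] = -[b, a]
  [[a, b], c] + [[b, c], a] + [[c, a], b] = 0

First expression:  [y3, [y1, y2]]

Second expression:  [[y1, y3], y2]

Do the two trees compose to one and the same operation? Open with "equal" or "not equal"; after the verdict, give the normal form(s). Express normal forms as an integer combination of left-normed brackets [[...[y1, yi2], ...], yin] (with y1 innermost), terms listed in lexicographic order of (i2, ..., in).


not equal; first: -[[y1, y2], y3]; second: [[y1, y3], y2]


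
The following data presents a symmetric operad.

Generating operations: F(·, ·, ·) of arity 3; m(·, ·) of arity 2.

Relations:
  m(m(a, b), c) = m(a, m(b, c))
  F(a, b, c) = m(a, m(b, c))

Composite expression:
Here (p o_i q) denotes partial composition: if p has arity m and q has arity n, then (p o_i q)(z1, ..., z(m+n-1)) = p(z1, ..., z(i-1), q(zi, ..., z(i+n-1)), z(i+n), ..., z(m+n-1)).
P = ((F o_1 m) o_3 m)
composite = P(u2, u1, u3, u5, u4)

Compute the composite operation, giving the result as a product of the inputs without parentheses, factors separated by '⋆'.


u2 ⋆ u1 ⋆ u3 ⋆ u5 ⋆ u4

Associativity of F dissolves the nesting; only the u-input order survives.
m(u2, u1) spells out as u2 ⋆ u1
m(u3, u5) spells out as u3 ⋆ u5
F(m(u2, u1), m(u3, u5), u4) spells out as u2 ⋆ u1 ⋆ u3 ⋆ u5 ⋆ u4


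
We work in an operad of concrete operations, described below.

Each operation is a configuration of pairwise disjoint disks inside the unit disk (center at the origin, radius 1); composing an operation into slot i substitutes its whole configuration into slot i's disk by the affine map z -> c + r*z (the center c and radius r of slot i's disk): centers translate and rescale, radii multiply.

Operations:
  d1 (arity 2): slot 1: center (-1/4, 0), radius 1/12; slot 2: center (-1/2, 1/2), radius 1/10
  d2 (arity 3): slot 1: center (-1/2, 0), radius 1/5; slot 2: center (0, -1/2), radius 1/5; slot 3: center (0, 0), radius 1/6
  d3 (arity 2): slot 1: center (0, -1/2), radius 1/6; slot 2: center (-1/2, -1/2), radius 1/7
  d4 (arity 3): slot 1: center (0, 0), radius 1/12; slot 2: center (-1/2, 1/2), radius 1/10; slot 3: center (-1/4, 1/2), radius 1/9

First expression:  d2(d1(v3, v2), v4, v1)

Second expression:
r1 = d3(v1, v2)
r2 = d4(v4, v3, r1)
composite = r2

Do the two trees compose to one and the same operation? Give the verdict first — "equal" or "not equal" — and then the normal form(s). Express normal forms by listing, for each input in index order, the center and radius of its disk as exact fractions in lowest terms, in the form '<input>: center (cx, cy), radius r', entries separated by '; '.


not equal; first: v1: center (0, 0), radius 1/6; v2: center (-3/5, 1/10), radius 1/50; v3: center (-11/20, 0), radius 1/60; v4: center (0, -1/2), radius 1/5; second: v1: center (-1/4, 4/9), radius 1/54; v2: center (-11/36, 4/9), radius 1/63; v3: center (-1/2, 1/2), radius 1/10; v4: center (0, 0), radius 1/12

The first expression reduces to v1: center (0, 0), radius 1/6; v2: center (-3/5, 1/10), radius 1/50; v3: center (-11/20, 0), radius 1/60; v4: center (0, -1/2), radius 1/5
The second expression reduces to v1: center (-1/4, 4/9), radius 1/54; v2: center (-11/36, 4/9), radius 1/63; v3: center (-1/2, 1/2), radius 1/10; v4: center (0, 0), radius 1/12
No match — not equal.


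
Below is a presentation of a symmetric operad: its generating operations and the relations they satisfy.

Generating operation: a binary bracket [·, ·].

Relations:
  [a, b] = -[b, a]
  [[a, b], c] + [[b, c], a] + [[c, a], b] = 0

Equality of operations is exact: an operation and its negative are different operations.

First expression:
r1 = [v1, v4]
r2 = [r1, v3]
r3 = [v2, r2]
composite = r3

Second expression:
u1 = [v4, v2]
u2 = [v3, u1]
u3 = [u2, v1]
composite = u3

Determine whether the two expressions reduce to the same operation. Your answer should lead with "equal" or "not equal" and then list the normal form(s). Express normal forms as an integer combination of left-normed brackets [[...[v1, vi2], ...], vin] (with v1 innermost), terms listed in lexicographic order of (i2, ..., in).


not equal; first: -[[[v1, v4], v3], v2]; second: -[[[v1, v2], v4], v3] + [[[v1, v3], v2], v4] - [[[v1, v3], v4], v2] + [[[v1, v4], v2], v3]

The first expression reduces to -[[[v1, v4], v3], v2]
The second expression reduces to -[[[v1, v2], v4], v3] + [[[v1, v3], v2], v4] - [[[v1, v3], v4], v2] + [[[v1, v4], v2], v3]
No match — not equal.


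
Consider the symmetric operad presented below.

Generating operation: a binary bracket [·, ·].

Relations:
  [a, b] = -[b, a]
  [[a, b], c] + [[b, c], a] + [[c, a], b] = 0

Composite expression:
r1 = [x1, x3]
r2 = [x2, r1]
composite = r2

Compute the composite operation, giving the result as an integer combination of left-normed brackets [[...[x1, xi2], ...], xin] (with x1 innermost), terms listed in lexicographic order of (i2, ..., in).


-[[x1, x3], x2]


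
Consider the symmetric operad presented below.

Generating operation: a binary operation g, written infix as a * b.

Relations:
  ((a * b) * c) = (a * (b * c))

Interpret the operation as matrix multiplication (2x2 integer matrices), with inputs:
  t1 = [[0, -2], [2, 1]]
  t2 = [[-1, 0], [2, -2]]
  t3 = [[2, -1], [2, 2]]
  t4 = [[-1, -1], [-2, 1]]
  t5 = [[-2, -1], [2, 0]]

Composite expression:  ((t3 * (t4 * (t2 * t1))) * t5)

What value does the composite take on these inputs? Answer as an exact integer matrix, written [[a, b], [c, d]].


[[12, -12], [-24, 0]]

(t2 * t1) = [[0, 2], [-4, -6]]
(t4 * (t2 * t1)) = [[4, 4], [-4, -10]]
(t3 * (t4 * (t2 * t1))) = [[12, 18], [0, -12]]
((t3 * (t4 * (t2 * t1))) * t5) = [[12, -12], [-24, 0]]


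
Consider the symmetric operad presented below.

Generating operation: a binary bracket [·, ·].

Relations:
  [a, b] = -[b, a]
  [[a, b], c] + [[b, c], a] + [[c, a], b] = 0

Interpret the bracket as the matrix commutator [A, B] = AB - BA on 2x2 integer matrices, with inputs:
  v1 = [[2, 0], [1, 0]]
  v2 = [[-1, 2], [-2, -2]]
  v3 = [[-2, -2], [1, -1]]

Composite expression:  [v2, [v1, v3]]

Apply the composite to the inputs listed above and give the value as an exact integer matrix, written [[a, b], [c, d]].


[v1, v3] = [[2, -4], [-3, -2]]
[v2, [v1, v3]] = [[-14, -12], [-5, 14]]

[[-14, -12], [-5, 14]]


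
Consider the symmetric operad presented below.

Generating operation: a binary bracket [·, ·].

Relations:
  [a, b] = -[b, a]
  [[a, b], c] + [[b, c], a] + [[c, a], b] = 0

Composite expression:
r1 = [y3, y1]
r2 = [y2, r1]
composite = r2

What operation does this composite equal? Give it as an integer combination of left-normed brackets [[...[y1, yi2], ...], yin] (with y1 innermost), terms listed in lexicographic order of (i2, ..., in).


[[y1, y3], y2]

In the tensor algebra, words opening y1 carry the y1-anchored form.
Composite bracket: [y2, [y3, y1]]
Expanding via [a, b] = ab - ba: 4 signed words (2^2 = 4).
Collect the words opening with y1:
  from y1y3y2, sign +1: term +[[y1, y3], y2]
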